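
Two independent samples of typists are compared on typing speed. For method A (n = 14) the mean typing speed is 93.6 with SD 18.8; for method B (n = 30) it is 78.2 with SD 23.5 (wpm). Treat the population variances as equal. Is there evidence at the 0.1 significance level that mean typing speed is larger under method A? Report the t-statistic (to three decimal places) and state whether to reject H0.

Let group 1 = method A, group 2 = method B. H0: μ_1 = μ_2; H1: μ_1 > μ_2 (two-sample pooled-variance t-test, right-tailed).
s_p² = [(14−1)·18.8² + (30−1)·23.5²]/(14+30−2) = 490.714
t = (93.6 − 78.2)/√[490.714·(1/14 + 1/30)] = 2.148
df = n₁ + n₂ − 2 = 42
p-value = P(T ≥ 2.148) ≈ 0.019
Since p ≈ 0.019 < α = 0.1, reject H0; the evidence is statistically significant.

t = 2.148; reject H0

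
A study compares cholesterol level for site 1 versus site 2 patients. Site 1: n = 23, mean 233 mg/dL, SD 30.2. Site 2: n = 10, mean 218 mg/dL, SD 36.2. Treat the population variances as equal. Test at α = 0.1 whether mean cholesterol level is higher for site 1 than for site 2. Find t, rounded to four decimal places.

Let group 1 = site 1, group 2 = site 2. H0: μ_1 = μ_2; H1: μ_1 > μ_2 (two-sample pooled-variance t-test, right-tailed).
s_p² = [(23−1)·30.2² + (10−1)·36.2²]/(23+10−2) = 1027.7
t = (233 − 218)/√[1027.7·(1/23 + 1/10)] = 1.2353
df = n₁ + n₂ − 2 = 31
p-value = P(T ≥ 1.2353) ≈ 0.113
Since p ≈ 0.113 > α = 0.1, fail to reject H0; the data do not provide sufficient evidence against H0.

1.2353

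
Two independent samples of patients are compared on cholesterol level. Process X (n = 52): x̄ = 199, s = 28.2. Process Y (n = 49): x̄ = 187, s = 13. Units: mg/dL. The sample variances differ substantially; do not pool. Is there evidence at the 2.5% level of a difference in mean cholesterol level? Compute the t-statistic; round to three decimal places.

Let group 1 = process X, group 2 = process Y. H0: μ_1 = μ_2; H1: μ_1 ≠ μ_2 (Welch's two-sample t-test, two-sided).
t = (x̄_1 − x̄_2)/√(s_1²/n_1 + s_2²/n_2) = (199 − 187)/√(28.2²/52 + 13²/49) = 2.772
Welch–Satterthwaite df ≈ 72.67
Two-sided p-value ≈ 0.007
Since p ≈ 0.007 < α = 0.025, reject H0; the evidence is statistically significant.

2.772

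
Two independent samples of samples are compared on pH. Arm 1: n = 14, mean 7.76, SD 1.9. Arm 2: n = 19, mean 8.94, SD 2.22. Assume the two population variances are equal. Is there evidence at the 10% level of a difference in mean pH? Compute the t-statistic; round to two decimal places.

Let group 1 = arm 1, group 2 = arm 2. H0: μ_1 = μ_2; H1: μ_1 ≠ μ_2 (two-sample pooled-variance t-test, two-sided).
s_p² = [(14−1)·1.9² + (19−1)·2.22²]/(14+19−2) = 4.37552
t = (7.76 − 8.94)/√[4.37552·(1/14 + 1/19)] = -1.60
df = n₁ + n₂ − 2 = 31
Two-sided p-value ≈ 0.119
Since p ≈ 0.119 > α = 0.1, fail to reject H0; the data do not provide sufficient evidence against H0.

-1.60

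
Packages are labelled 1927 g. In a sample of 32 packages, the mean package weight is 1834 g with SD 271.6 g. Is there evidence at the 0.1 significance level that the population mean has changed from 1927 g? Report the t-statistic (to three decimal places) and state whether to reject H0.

t = -1.937; reject H0

H0: μ = 1927; H1: μ ≠ 1927 (one-sample t-test, two-sided).
t = (x̄ − μ₀)/(s/√n) = (1834 − 1927)/(271.6/√32) = -1.937
df = n − 1 = 31
Two-sided p-value ≈ 0.0619
Since p ≈ 0.0619 < α = 0.1, reject H0; the evidence is statistically significant.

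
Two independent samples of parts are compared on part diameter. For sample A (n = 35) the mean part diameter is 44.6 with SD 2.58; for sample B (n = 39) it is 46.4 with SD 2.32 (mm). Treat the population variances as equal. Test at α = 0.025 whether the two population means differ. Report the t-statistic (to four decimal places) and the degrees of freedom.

Let group 1 = sample A, group 2 = sample B. H0: μ_1 = μ_2; H1: μ_1 ≠ μ_2 (two-sample pooled-variance t-test, two-sided).
s_p² = [(35−1)·2.58² + (39−1)·2.32²]/(35+39−2) = 5.98401
t = (44.6 − 46.4)/√[5.98401·(1/35 + 1/39)] = -3.1603
df = n₁ + n₂ − 2 = 72
Two-sided p-value ≈ 0.0023
Since p ≈ 0.0023 < α = 0.025, reject H0; the data support H1.

t = -3.1603, df = 72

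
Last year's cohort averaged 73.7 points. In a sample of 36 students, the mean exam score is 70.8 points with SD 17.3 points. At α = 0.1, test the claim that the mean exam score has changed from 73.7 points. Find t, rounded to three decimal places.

-1.006

H0: μ = 73.7; H1: μ ≠ 73.7 (one-sample t-test, two-sided).
t = (x̄ − μ₀)/(s/√n) = (70.8 − 73.7)/(17.3/√36) = -1.006
df = n − 1 = 35
Two-sided p-value ≈ 0.321
Since p ≈ 0.321 > α = 0.1, fail to reject H0; the data do not provide sufficient evidence against H0.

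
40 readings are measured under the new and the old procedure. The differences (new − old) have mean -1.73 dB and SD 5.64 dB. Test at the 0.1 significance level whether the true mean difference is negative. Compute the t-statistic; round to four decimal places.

H0: μ_d = 0; H1: μ_d < 0 (paired t-test on the differences, left-tailed).
t = d̄/(s_d/√n) = -1.73/(5.64/√40) = -1.9400
df = n − 1 = 39
p-value = P(T ≤ -1.9400) ≈ 0.0298
Since p ≈ 0.0298 < α = 0.1, reject H0; the evidence is statistically significant.

-1.9400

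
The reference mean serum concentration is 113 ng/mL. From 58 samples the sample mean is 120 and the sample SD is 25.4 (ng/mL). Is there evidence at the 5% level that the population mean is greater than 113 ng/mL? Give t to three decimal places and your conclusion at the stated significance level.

t = 2.099; reject H0

H0: μ = 113; H1: μ > 113 (one-sample t-test, right-tailed).
t = (x̄ − μ₀)/(s/√n) = (120 − 113)/(25.4/√58) = 2.099
df = n − 1 = 57
p-value = P(T ≥ 2.099) ≈ 0.0201
Since p ≈ 0.0201 < α = 0.05, reject H0; the evidence is statistically significant.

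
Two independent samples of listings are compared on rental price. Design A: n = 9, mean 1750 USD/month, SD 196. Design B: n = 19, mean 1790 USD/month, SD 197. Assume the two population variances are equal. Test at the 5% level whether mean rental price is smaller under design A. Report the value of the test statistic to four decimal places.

-0.5026

Let group 1 = design A, group 2 = design B. H0: μ_1 = μ_2; H1: μ_1 < μ_2 (two-sample pooled-variance t-test, left-tailed).
s_p² = [(9−1)·196² + (19−1)·197²]/(9+19−2) = 38688.1
t = (1750 − 1790)/√[38688.1·(1/9 + 1/19)] = -0.5026
df = n₁ + n₂ − 2 = 26
p-value = P(T ≤ -0.5026) ≈ 0.3098
Since p ≈ 0.3098 > α = 0.05, fail to reject H0; the evidence is not statistically significant.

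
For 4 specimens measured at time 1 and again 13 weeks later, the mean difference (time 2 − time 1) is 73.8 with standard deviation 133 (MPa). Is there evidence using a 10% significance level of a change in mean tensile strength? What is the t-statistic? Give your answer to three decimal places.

H0: μ_d = 0; H1: μ_d ≠ 0 (paired t-test on the differences, two-sided).
t = d̄/(s_d/√n) = 73.8/(133/√4) = 1.110
df = n − 1 = 3
Two-sided p-value ≈ 0.348
Since p ≈ 0.348 > α = 0.1, fail to reject H0; the evidence is not statistically significant.

1.110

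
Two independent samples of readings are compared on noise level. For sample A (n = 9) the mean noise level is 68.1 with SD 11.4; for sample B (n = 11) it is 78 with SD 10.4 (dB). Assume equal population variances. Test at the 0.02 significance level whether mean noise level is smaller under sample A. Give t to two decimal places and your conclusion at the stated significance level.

Let group 1 = sample A, group 2 = sample B. H0: μ_1 = μ_2; H1: μ_1 < μ_2 (two-sample pooled-variance t-test, left-tailed).
s_p² = [(9−1)·11.4² + (11−1)·10.4²]/(9+11−2) = 117.849
t = (68.1 − 78)/√[117.849·(1/9 + 1/11)] = -2.03
df = n₁ + n₂ − 2 = 18
p-value = P(T ≤ -2.03) ≈ 0.0288
Since p ≈ 0.0288 > α = 0.02, fail to reject H0; the evidence is not statistically significant.

t = -2.03; fail to reject H0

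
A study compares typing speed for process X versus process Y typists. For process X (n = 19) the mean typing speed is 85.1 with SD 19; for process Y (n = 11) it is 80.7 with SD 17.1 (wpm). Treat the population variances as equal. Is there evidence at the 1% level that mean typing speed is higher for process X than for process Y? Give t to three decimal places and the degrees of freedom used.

Let group 1 = process X, group 2 = process Y. H0: μ_1 = μ_2; H1: μ_1 > μ_2 (two-sample pooled-variance t-test, right-tailed).
s_p² = [(19−1)·19² + (11−1)·17.1²]/(19+11−2) = 336.504
t = (85.1 − 80.7)/√[336.504·(1/19 + 1/11)] = 0.633
df = n₁ + n₂ − 2 = 28
p-value = P(T ≥ 0.633) ≈ 0.2659
Since p ≈ 0.2659 > α = 0.01, fail to reject H0; the evidence is not statistically significant.

t = 0.633, df = 28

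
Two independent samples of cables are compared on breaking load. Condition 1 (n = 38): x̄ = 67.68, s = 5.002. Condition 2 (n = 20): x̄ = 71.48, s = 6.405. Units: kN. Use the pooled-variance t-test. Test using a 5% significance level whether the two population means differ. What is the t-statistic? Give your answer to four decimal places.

Let group 1 = condition 1, group 2 = condition 2. H0: μ_1 = μ_2; H1: μ_1 ≠ μ_2 (two-sample pooled-variance t-test, two-sided).
s_p² = [(38−1)·5.002² + (20−1)·6.405²]/(38+20−2) = 30.4499
t = (67.68 − 71.48)/√[30.4499·(1/38 + 1/20)] = -2.4928
df = n₁ + n₂ − 2 = 56
Two-sided p-value ≈ 0.016
Since p ≈ 0.016 < α = 0.05, reject H0; the data support H1.

-2.4928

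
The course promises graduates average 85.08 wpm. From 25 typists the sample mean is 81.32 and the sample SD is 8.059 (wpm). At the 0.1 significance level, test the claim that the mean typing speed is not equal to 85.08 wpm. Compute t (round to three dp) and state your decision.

H0: μ = 85.08; H1: μ ≠ 85.08 (one-sample t-test, two-sided).
t = (x̄ − μ₀)/(s/√n) = (81.32 − 85.08)/(8.059/√25) = -2.333
df = n − 1 = 24
Two-sided p-value ≈ 0.028
Since p ≈ 0.028 < α = 0.1, reject H0; the data support H1.

t = -2.333; reject H0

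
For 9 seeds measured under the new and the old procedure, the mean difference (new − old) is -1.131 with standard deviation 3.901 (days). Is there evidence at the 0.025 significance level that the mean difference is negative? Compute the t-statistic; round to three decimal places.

-0.870

H0: μ_d = 0; H1: μ_d < 0 (paired t-test on the differences, left-tailed).
t = d̄/(s_d/√n) = -1.131/(3.901/√9) = -0.870
df = n − 1 = 8
p-value = P(T ≤ -0.870) ≈ 0.205
Since p ≈ 0.205 > α = 0.025, fail to reject H0; the evidence is not statistically significant.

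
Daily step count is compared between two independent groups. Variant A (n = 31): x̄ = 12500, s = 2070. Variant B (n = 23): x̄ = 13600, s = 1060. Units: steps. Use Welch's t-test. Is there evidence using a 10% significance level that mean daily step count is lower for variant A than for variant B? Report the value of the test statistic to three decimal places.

Let group 1 = variant A, group 2 = variant B. H0: μ_1 = μ_2; H1: μ_1 < μ_2 (Welch's two-sample t-test, left-tailed).
t = (x̄_1 − x̄_2)/√(s_1²/n_1 + s_2²/n_2) = (12500 − 13600)/√(2070²/31 + 1060²/23) = -2.543
Welch–Satterthwaite df ≈ 46.96
p-value = P(T ≤ -2.543) ≈ 0.0072
Since p ≈ 0.0072 < α = 0.1, reject H0; the evidence is statistically significant.

-2.543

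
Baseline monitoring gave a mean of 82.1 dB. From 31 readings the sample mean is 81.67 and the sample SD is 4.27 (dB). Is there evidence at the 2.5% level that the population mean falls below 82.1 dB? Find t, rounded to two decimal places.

-0.56

H0: μ = 82.1; H1: μ < 82.1 (one-sample t-test, left-tailed).
t = (x̄ − μ₀)/(s/√n) = (81.67 − 82.1)/(4.27/√31) = -0.56
df = n − 1 = 30
p-value = P(T ≤ -0.56) ≈ 0.290
Since p ≈ 0.290 > α = 0.025, fail to reject H0; the evidence is not statistically significant.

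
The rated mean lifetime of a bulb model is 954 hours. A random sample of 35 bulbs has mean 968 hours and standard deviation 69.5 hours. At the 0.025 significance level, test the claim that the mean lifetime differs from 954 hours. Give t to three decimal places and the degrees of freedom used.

H0: μ = 954; H1: μ ≠ 954 (one-sample t-test, two-sided).
t = (x̄ − μ₀)/(s/√n) = (968 − 954)/(69.5/√35) = 1.192
df = n − 1 = 34
Two-sided p-value ≈ 0.2416
Since p ≈ 0.2416 > α = 0.025, fail to reject H0; the evidence is not statistically significant.

t = 1.192, df = 34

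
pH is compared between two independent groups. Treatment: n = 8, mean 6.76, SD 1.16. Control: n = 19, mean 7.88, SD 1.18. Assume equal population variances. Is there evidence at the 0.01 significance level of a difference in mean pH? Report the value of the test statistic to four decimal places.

-2.2627

Let group 1 = treatment, group 2 = control. H0: μ_1 = μ_2; H1: μ_1 ≠ μ_2 (two-sample pooled-variance t-test, two-sided).
s_p² = [(8−1)·1.16² + (19−1)·1.18²]/(8+19−2) = 1.3793
t = (6.76 − 7.88)/√[1.3793·(1/8 + 1/19)] = -2.2627
df = n₁ + n₂ − 2 = 25
Two-sided p-value ≈ 0.0326
Since p ≈ 0.0326 > α = 0.01, fail to reject H0; the data do not provide sufficient evidence against H0.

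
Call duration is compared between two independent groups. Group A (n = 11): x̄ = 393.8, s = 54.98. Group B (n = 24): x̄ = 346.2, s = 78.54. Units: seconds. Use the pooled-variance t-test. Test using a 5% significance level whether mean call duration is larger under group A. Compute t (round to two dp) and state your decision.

t = 1.81; reject H0

Let group 1 = group A, group 2 = group B. H0: μ_1 = μ_2; H1: μ_1 > μ_2 (two-sample pooled-variance t-test, right-tailed).
s_p² = [(11−1)·54.98² + (24−1)·78.54²]/(11+24−2) = 5215.28
t = (393.8 − 346.2)/√[5215.28·(1/11 + 1/24)] = 1.81
df = n₁ + n₂ − 2 = 33
p-value = P(T ≥ 1.81) ≈ 0.0397
Since p ≈ 0.0397 < α = 0.05, reject H0; the data support H1.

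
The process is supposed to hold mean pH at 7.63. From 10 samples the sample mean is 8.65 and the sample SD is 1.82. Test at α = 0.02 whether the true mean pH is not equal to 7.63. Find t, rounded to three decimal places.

H0: μ = 7.63; H1: μ ≠ 7.63 (one-sample t-test, two-sided).
t = (x̄ − μ₀)/(s/√n) = (8.65 − 7.63)/(1.82/√10) = 1.772
df = n − 1 = 9
Two-sided p-value ≈ 0.110
Since p ≈ 0.110 > α = 0.02, fail to reject H0; the data do not provide sufficient evidence against H0.

1.772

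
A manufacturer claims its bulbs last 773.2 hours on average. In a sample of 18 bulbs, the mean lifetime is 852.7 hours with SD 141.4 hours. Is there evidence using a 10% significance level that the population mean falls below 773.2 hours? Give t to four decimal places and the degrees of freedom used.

H0: μ = 773.2; H1: μ < 773.2 (one-sample t-test, left-tailed).
t = (x̄ − μ₀)/(s/√n) = (852.7 − 773.2)/(141.4/√18) = 2.3854
df = n − 1 = 17
p-value = P(T ≤ 2.3854) ≈ 0.9855
Since p ≈ 0.9855 > α = 0.1, fail to reject H0; the data do not provide sufficient evidence against H0.

t = 2.3854, df = 17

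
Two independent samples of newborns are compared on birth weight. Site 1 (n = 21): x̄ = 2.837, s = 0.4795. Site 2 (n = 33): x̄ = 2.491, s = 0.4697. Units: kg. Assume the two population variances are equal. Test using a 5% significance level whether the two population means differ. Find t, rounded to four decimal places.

2.6178

Let group 1 = site 1, group 2 = site 2. H0: μ_1 = μ_2; H1: μ_1 ≠ μ_2 (two-sample pooled-variance t-test, two-sided).
s_p² = [(21−1)·0.4795² + (33−1)·0.4697²]/(21+33−2) = 0.224196
t = (2.837 − 2.491)/√[0.224196·(1/21 + 1/33)] = 2.6178
df = n₁ + n₂ − 2 = 52
Two-sided p-value ≈ 0.0116
Since p ≈ 0.0116 < α = 0.05, reject H0; the data support H1.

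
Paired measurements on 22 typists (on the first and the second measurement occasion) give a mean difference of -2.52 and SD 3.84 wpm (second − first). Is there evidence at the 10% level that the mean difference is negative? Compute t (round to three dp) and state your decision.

H0: μ_d = 0; H1: μ_d < 0 (paired t-test on the differences, left-tailed).
t = d̄/(s_d/√n) = -2.52/(3.84/√22) = -3.078
df = n − 1 = 21
p-value = P(T ≤ -3.078) ≈ 0.0029
Since p ≈ 0.0029 < α = 0.1, reject H0; the evidence is statistically significant.

t = -3.078; reject H0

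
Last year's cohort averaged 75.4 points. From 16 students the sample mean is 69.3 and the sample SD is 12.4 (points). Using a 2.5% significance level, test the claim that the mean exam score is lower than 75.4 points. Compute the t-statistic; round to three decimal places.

-1.968

H0: μ = 75.4; H1: μ < 75.4 (one-sample t-test, left-tailed).
t = (x̄ − μ₀)/(s/√n) = (69.3 − 75.4)/(12.4/√16) = -1.968
df = n − 1 = 15
p-value = P(T ≤ -1.968) ≈ 0.0339
Since p ≈ 0.0339 > α = 0.025, fail to reject H0; the evidence is not statistically significant.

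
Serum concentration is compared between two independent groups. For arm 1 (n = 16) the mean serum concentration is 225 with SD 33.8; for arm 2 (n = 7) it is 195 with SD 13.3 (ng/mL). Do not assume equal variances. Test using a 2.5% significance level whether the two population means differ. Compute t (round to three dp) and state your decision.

t = 3.051; reject H0

Let group 1 = arm 1, group 2 = arm 2. H0: μ_1 = μ_2; H1: μ_1 ≠ μ_2 (Welch's two-sample t-test, two-sided).
t = (x̄_1 − x̄_2)/√(s_1²/n_1 + s_2²/n_2) = (225 − 195)/√(33.8²/16 + 13.3²/7) = 3.051
Welch–Satterthwaite df ≈ 20.94
Two-sided p-value ≈ 0.0061
Since p ≈ 0.0061 < α = 0.025, reject H0; the evidence is statistically significant.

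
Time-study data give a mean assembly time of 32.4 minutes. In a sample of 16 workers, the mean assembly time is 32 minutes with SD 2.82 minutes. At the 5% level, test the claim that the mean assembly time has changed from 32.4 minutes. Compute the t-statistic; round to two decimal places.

H0: μ = 32.4; H1: μ ≠ 32.4 (one-sample t-test, two-sided).
t = (x̄ − μ₀)/(s/√n) = (32 − 32.4)/(2.82/√16) = -0.57
df = n − 1 = 15
Two-sided p-value ≈ 0.5789
Since p ≈ 0.5789 > α = 0.05, fail to reject H0; the data do not provide sufficient evidence against H0.

-0.57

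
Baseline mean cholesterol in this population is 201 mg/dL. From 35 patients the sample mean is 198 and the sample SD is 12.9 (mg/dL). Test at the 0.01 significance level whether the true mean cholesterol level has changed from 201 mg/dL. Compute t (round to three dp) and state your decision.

H0: μ = 201; H1: μ ≠ 201 (one-sample t-test, two-sided).
t = (x̄ − μ₀)/(s/√n) = (198 − 201)/(12.9/√35) = -1.376
df = n − 1 = 34
Two-sided p-value ≈ 0.178
Since p ≈ 0.178 > α = 0.01, fail to reject H0; the data do not provide sufficient evidence against H0.

t = -1.376; fail to reject H0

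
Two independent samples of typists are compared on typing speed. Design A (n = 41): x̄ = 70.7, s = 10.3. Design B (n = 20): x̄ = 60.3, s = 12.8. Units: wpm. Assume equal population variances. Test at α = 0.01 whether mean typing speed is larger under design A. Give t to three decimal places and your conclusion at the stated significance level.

Let group 1 = design A, group 2 = design B. H0: μ_1 = μ_2; H1: μ_1 > μ_2 (two-sample pooled-variance t-test, right-tailed).
s_p² = [(41−1)·10.3² + (20−1)·12.8²]/(41+20−2) = 124.687
t = (70.7 − 60.3)/√[124.687·(1/41 + 1/20)] = 3.415
df = n₁ + n₂ − 2 = 59
p-value = P(T ≥ 3.415) ≈ 0.0006
Since p ≈ 0.0006 < α = 0.01, reject H0; the data support H1.

t = 3.415; reject H0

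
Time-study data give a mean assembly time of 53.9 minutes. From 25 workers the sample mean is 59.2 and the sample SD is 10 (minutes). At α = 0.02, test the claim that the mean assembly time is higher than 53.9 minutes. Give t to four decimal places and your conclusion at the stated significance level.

H0: μ = 53.9; H1: μ > 53.9 (one-sample t-test, right-tailed).
t = (x̄ − μ₀)/(s/√n) = (59.2 − 53.9)/(10/√25) = 2.6500
df = n − 1 = 24
p-value = P(T ≥ 2.6500) ≈ 0.0070
Since p ≈ 0.0070 < α = 0.02, reject H0; the evidence is statistically significant.

t = 2.6500; reject H0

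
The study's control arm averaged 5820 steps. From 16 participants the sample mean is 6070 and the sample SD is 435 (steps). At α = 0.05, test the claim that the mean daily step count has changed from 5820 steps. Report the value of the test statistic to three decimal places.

2.299

H0: μ = 5820; H1: μ ≠ 5820 (one-sample t-test, two-sided).
t = (x̄ − μ₀)/(s/√n) = (6070 − 5820)/(435/√16) = 2.299
df = n − 1 = 15
Two-sided p-value ≈ 0.0363
Since p ≈ 0.0363 < α = 0.05, reject H0; the data support H1.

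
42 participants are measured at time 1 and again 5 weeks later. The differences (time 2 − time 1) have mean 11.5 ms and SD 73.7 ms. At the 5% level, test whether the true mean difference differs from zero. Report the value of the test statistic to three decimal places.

H0: μ_d = 0; H1: μ_d ≠ 0 (paired t-test on the differences, two-sided).
t = d̄/(s_d/√n) = 11.5/(73.7/√42) = 1.011
df = n − 1 = 41
Two-sided p-value ≈ 0.318
Since p ≈ 0.318 > α = 0.05, fail to reject H0; the data do not provide sufficient evidence against H0.

1.011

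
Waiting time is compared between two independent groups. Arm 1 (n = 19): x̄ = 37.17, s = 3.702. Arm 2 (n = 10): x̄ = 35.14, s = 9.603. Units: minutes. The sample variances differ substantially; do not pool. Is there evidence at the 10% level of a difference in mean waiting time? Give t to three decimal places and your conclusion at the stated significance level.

Let group 1 = arm 1, group 2 = arm 2. H0: μ_1 = μ_2; H1: μ_1 ≠ μ_2 (Welch's two-sample t-test, two-sided).
t = (x̄_1 − x̄_2)/√(s_1²/n_1 + s_2²/n_2) = (37.17 − 35.14)/√(3.702²/19 + 9.603²/10) = 0.644
Welch–Satterthwaite df ≈ 10.43
Two-sided p-value ≈ 0.534
Since p ≈ 0.534 > α = 0.1, fail to reject H0; the evidence is not statistically significant.

t = 0.644; fail to reject H0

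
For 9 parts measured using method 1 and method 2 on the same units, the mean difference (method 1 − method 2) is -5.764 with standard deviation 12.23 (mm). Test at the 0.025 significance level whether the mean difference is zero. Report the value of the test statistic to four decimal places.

-1.4139

H0: μ_d = 0; H1: μ_d ≠ 0 (paired t-test on the differences, two-sided).
t = d̄/(s_d/√n) = -5.764/(12.23/√9) = -1.4139
df = n − 1 = 8
Two-sided p-value ≈ 0.195
Since p ≈ 0.195 > α = 0.025, fail to reject H0; the evidence is not statistically significant.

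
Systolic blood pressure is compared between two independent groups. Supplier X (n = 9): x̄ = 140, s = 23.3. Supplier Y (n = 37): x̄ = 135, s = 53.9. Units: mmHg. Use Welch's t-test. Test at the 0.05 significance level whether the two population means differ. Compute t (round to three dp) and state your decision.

Let group 1 = supplier X, group 2 = supplier Y. H0: μ_1 = μ_2; H1: μ_1 ≠ μ_2 (Welch's two-sample t-test, two-sided).
t = (x̄_1 − x̄_2)/√(s_1²/n_1 + s_2²/n_2) = (140 − 135)/√(23.3²/9 + 53.9²/37) = 0.424
Welch–Satterthwaite df ≈ 30.79
Two-sided p-value ≈ 0.674
Since p ≈ 0.674 > α = 0.05, fail to reject H0; the data do not provide sufficient evidence against H0.

t = 0.424; fail to reject H0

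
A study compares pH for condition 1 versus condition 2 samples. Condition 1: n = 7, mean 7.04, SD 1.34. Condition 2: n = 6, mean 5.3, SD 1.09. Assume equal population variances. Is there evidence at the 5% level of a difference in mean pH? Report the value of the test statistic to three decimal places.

2.537

Let group 1 = condition 1, group 2 = condition 2. H0: μ_1 = μ_2; H1: μ_1 ≠ μ_2 (two-sample pooled-variance t-test, two-sided).
s_p² = [(7−1)·1.34² + (6−1)·1.09²]/(7+6−2) = 1.51946
t = (7.04 − 5.3)/√[1.51946·(1/7 + 1/6)] = 2.537
df = n₁ + n₂ − 2 = 11
Two-sided p-value ≈ 0.0276
Since p ≈ 0.0276 < α = 0.05, reject H0; the data support H1.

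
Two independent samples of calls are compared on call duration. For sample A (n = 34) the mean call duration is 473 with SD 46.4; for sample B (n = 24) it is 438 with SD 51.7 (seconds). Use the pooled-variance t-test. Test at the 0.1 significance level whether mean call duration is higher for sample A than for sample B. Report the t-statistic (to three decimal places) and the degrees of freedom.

t = 2.699, df = 56

Let group 1 = sample A, group 2 = sample B. H0: μ_1 = μ_2; H1: μ_1 > μ_2 (two-sample pooled-variance t-test, right-tailed).
s_p² = [(34−1)·46.4² + (24−1)·51.7²]/(34+24−2) = 2366.5
t = (473 − 438)/√[2366.5·(1/34 + 1/24)] = 2.699
df = n₁ + n₂ − 2 = 56
p-value = P(T ≥ 2.699) ≈ 0.005
Since p ≈ 0.005 < α = 0.1, reject H0; the data support H1.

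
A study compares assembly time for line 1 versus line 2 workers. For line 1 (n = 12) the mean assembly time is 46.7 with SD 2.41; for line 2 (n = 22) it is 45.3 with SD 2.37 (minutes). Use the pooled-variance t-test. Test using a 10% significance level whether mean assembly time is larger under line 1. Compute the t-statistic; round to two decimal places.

Let group 1 = line 1, group 2 = line 2. H0: μ_1 = μ_2; H1: μ_1 > μ_2 (two-sample pooled-variance t-test, right-tailed).
s_p² = [(12−1)·2.41² + (22−1)·2.37²]/(12+22−2) = 5.68263
t = (46.7 − 45.3)/√[5.68263·(1/12 + 1/22)] = 1.64
df = n₁ + n₂ − 2 = 32
p-value = P(T ≥ 1.64) ≈ 0.056
Since p ≈ 0.056 < α = 0.1, reject H0; the data support H1.

1.64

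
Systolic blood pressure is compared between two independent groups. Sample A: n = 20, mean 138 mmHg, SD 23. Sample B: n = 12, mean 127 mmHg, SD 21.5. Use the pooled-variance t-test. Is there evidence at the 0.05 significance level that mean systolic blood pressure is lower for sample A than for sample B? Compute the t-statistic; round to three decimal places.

Let group 1 = sample A, group 2 = sample B. H0: μ_1 = μ_2; H1: μ_1 < μ_2 (two-sample pooled-variance t-test, left-tailed).
s_p² = [(20−1)·23² + (12−1)·21.5²]/(20+12−2) = 504.525
t = (138 − 127)/√[504.525·(1/20 + 1/12)] = 1.341
df = n₁ + n₂ − 2 = 30
p-value = P(T ≤ 1.341) ≈ 0.905
Since p ≈ 0.905 > α = 0.05, fail to reject H0; the data do not provide sufficient evidence against H0.

1.341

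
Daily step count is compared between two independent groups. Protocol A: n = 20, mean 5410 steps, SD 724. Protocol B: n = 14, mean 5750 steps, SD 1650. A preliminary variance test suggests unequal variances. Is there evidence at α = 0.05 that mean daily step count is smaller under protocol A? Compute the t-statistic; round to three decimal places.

-0.724

Let group 1 = protocol A, group 2 = protocol B. H0: μ_1 = μ_2; H1: μ_1 < μ_2 (Welch's two-sample t-test, left-tailed).
t = (x̄_1 − x̄_2)/√(s_1²/n_1 + s_2²/n_2) = (5410 − 5750)/√(724²/20 + 1650²/14) = -0.724
Welch–Satterthwaite df ≈ 16.53
p-value = P(T ≤ -0.724) ≈ 0.240
Since p ≈ 0.240 > α = 0.05, fail to reject H0; the data do not provide sufficient evidence against H0.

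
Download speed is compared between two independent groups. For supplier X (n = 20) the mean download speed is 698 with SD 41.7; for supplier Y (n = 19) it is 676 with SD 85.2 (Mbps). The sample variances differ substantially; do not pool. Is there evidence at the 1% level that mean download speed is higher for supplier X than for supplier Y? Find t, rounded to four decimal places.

Let group 1 = supplier X, group 2 = supplier Y. H0: μ_1 = μ_2; H1: μ_1 > μ_2 (Welch's two-sample t-test, right-tailed).
t = (x̄_1 − x̄_2)/√(s_1²/n_1 + s_2²/n_2) = (698 − 676)/√(41.7²/20 + 85.2²/19) = 1.0159
Welch–Satterthwaite df ≈ 25.86
p-value = P(T ≥ 1.0159) ≈ 0.1596
Since p ≈ 0.1596 > α = 0.01, fail to reject H0; the evidence is not statistically significant.

1.0159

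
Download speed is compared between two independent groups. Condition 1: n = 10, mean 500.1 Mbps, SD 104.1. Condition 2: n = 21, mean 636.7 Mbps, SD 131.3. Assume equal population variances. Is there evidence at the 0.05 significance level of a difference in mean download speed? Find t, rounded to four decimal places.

Let group 1 = condition 1, group 2 = condition 2. H0: μ_1 = μ_2; H1: μ_1 ≠ μ_2 (two-sample pooled-variance t-test, two-sided).
s_p² = [(10−1)·104.1² + (21−1)·131.3²]/(10+21−2) = 15252.6
t = (500.1 − 636.7)/√[15252.6·(1/10 + 1/21)] = -2.8788
df = n₁ + n₂ − 2 = 29
Two-sided p-value ≈ 0.007
Since p ≈ 0.007 < α = 0.05, reject H0; the evidence is statistically significant.

-2.8788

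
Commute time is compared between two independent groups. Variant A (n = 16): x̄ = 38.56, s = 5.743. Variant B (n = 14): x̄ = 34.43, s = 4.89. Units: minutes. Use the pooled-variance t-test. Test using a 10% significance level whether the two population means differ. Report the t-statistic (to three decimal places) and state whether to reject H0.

t = 2.104; reject H0

Let group 1 = variant A, group 2 = variant B. H0: μ_1 = μ_2; H1: μ_1 ≠ μ_2 (two-sample pooled-variance t-test, two-sided).
s_p² = [(16−1)·5.743² + (14−1)·4.89²]/(16+14−2) = 28.771
t = (38.56 − 34.43)/√[28.771·(1/16 + 1/14)] = 2.104
df = n₁ + n₂ − 2 = 28
Two-sided p-value ≈ 0.044
Since p ≈ 0.044 < α = 0.1, reject H0; the data support H1.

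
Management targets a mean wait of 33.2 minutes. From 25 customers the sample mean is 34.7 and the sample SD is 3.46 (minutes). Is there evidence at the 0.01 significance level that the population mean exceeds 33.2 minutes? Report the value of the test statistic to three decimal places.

H0: μ = 33.2; H1: μ > 33.2 (one-sample t-test, right-tailed).
t = (x̄ − μ₀)/(s/√n) = (34.7 − 33.2)/(3.46/√25) = 2.168
df = n − 1 = 24
p-value = P(T ≥ 2.168) ≈ 0.020
Since p ≈ 0.020 > α = 0.01, fail to reject H0; the evidence is not statistically significant.

2.168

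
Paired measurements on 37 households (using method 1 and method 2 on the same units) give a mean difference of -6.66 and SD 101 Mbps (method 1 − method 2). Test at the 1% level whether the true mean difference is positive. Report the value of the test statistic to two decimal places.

-0.40

H0: μ_d = 0; H1: μ_d > 0 (paired t-test on the differences, right-tailed).
t = d̄/(s_d/√n) = -6.66/(101/√37) = -0.40
df = n − 1 = 36
p-value = P(T ≥ -0.40) ≈ 0.6546
Since p ≈ 0.6546 > α = 0.01, fail to reject H0; the evidence is not statistically significant.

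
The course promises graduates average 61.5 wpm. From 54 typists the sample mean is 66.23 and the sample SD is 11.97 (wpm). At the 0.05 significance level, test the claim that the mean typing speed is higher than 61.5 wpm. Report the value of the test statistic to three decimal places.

H0: μ = 61.5; H1: μ > 61.5 (one-sample t-test, right-tailed).
t = (x̄ − μ₀)/(s/√n) = (66.23 − 61.5)/(11.97/√54) = 2.904
df = n − 1 = 53
p-value = P(T ≥ 2.904) ≈ 0.003
Since p ≈ 0.003 < α = 0.05, reject H0; the evidence is statistically significant.

2.904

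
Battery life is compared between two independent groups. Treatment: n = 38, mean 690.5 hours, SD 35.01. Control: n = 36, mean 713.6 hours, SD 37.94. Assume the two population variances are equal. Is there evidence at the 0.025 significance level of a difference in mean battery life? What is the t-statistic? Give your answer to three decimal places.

Let group 1 = treatment, group 2 = control. H0: μ_1 = μ_2; H1: μ_1 ≠ μ_2 (two-sample pooled-variance t-test, two-sided).
s_p² = [(38−1)·35.01² + (36−1)·37.94²]/(38+36−2) = 1329.6
t = (690.5 − 713.6)/√[1329.6·(1/38 + 1/36)] = -2.724
df = n₁ + n₂ − 2 = 72
Two-sided p-value ≈ 0.0081
Since p ≈ 0.0081 < α = 0.025, reject H0; the evidence is statistically significant.

-2.724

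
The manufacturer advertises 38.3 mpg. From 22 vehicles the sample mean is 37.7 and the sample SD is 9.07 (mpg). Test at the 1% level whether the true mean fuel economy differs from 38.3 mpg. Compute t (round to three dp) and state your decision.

H0: μ = 38.3; H1: μ ≠ 38.3 (one-sample t-test, two-sided).
t = (x̄ − μ₀)/(s/√n) = (37.7 − 38.3)/(9.07/√22) = -0.310
df = n − 1 = 21
Two-sided p-value ≈ 0.7594
Since p ≈ 0.7594 > α = 0.01, fail to reject H0; the evidence is not statistically significant.

t = -0.310; fail to reject H0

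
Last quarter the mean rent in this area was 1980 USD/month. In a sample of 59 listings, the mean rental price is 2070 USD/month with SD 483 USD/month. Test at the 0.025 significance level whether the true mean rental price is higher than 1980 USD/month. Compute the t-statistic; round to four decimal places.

H0: μ = 1980; H1: μ > 1980 (one-sample t-test, right-tailed).
t = (x̄ − μ₀)/(s/√n) = (2070 − 1980)/(483/√59) = 1.4313
df = n − 1 = 58
p-value = P(T ≥ 1.4313) ≈ 0.0789
Since p ≈ 0.0789 > α = 0.025, fail to reject H0; the evidence is not statistically significant.

1.4313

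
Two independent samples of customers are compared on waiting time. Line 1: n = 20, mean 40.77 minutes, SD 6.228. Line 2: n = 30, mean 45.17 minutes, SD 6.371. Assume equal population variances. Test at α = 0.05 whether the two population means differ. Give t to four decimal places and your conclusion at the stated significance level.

Let group 1 = line 1, group 2 = line 2. H0: μ_1 = μ_2; H1: μ_1 ≠ μ_2 (two-sample pooled-variance t-test, two-sided).
s_p² = [(20−1)·6.228² + (30−1)·6.371²]/(20+30−2) = 39.8765
t = (40.77 − 45.17)/√[39.8765·(1/20 + 1/30)] = -2.4137
df = n₁ + n₂ − 2 = 48
Two-sided p-value ≈ 0.020
Since p ≈ 0.020 < α = 0.05, reject H0; the data support H1.

t = -2.4137; reject H0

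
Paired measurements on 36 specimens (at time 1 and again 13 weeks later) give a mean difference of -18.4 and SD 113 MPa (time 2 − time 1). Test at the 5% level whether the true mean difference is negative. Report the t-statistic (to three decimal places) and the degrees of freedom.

t = -0.977, df = 35

H0: μ_d = 0; H1: μ_d < 0 (paired t-test on the differences, left-tailed).
t = d̄/(s_d/√n) = -18.4/(113/√36) = -0.977
df = n − 1 = 35
p-value = P(T ≤ -0.977) ≈ 0.168
Since p ≈ 0.168 > α = 0.05, fail to reject H0; the evidence is not statistically significant.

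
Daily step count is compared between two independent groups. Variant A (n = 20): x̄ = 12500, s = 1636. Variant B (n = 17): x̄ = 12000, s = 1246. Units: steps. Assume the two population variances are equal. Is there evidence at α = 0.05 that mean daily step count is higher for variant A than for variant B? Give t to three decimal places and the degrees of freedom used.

t = 1.031, df = 35

Let group 1 = variant A, group 2 = variant B. H0: μ_1 = μ_2; H1: μ_1 > μ_2 (two-sample pooled-variance t-test, right-tailed).
s_p² = [(20−1)·1636² + (17−1)·1246²]/(20+17−2) = 2162680
t = (12500 − 12000)/√[2162680·(1/20 + 1/17)] = 1.031
df = n₁ + n₂ − 2 = 35
p-value = P(T ≥ 1.031) ≈ 0.155
Since p ≈ 0.155 > α = 0.05, fail to reject H0; the data do not provide sufficient evidence against H0.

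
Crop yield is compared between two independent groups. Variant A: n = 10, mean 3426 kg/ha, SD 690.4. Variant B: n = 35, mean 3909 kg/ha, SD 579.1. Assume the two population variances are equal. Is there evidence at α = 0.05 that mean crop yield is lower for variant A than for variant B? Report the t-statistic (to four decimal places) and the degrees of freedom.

t = -2.2298, df = 43

Let group 1 = variant A, group 2 = variant B. H0: μ_1 = μ_2; H1: μ_1 < μ_2 (two-sample pooled-variance t-test, left-tailed).
s_p² = [(10−1)·690.4² + (35−1)·579.1²]/(10+35−2) = 364930
t = (3426 − 3909)/√[364930·(1/10 + 1/35)] = -2.2298
df = n₁ + n₂ − 2 = 43
p-value = P(T ≤ -2.2298) ≈ 0.016
Since p ≈ 0.016 < α = 0.05, reject H0; the evidence is statistically significant.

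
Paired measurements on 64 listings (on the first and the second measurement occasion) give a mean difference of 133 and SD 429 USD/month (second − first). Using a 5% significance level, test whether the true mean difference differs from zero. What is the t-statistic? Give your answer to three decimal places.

H0: μ_d = 0; H1: μ_d ≠ 0 (paired t-test on the differences, two-sided).
t = d̄/(s_d/√n) = 133/(429/√64) = 2.480
df = n − 1 = 63
Two-sided p-value ≈ 0.0158
Since p ≈ 0.0158 < α = 0.05, reject H0; the evidence is statistically significant.

2.480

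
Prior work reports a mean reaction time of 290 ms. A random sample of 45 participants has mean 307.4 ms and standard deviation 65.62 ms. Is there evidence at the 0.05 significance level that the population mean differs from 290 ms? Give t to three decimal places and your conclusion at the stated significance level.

H0: μ = 290; H1: μ ≠ 290 (one-sample t-test, two-sided).
t = (x̄ − μ₀)/(s/√n) = (307.4 − 290)/(65.62/√45) = 1.779
df = n − 1 = 44
Two-sided p-value ≈ 0.0822
Since p ≈ 0.0822 > α = 0.05, fail to reject H0; the evidence is not statistically significant.

t = 1.779; fail to reject H0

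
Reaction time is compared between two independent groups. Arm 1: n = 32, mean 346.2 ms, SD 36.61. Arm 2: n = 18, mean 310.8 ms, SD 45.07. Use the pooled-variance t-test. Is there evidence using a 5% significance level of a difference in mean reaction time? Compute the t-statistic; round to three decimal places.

3.018

Let group 1 = arm 1, group 2 = arm 2. H0: μ_1 = μ_2; H1: μ_1 ≠ μ_2 (two-sample pooled-variance t-test, two-sided).
s_p² = [(32−1)·36.61² + (18−1)·45.07²]/(32+18−2) = 1585.03
t = (346.2 − 310.8)/√[1585.03·(1/32 + 1/18)] = 3.018
df = n₁ + n₂ − 2 = 48
Two-sided p-value ≈ 0.0041
Since p ≈ 0.0041 < α = 0.05, reject H0; the data support H1.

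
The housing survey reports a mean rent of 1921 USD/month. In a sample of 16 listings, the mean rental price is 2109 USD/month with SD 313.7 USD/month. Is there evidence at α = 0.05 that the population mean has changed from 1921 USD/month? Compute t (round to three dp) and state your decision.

t = 2.397; reject H0

H0: μ = 1921; H1: μ ≠ 1921 (one-sample t-test, two-sided).
t = (x̄ − μ₀)/(s/√n) = (2109 − 1921)/(313.7/√16) = 2.397
df = n − 1 = 15
Two-sided p-value ≈ 0.030
Since p ≈ 0.030 < α = 0.05, reject H0; the evidence is statistically significant.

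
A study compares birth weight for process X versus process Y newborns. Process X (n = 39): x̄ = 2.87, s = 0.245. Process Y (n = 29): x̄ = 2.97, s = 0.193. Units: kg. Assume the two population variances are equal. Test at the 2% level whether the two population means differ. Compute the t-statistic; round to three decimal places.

-1.817

Let group 1 = process X, group 2 = process Y. H0: μ_1 = μ_2; H1: μ_1 ≠ μ_2 (two-sample pooled-variance t-test, two-sided).
s_p² = [(39−1)·0.245² + (29−1)·0.193²]/(39+29−2) = 0.0503625
t = (2.87 − 2.97)/√[0.0503625·(1/39 + 1/29)] = -1.817
df = n₁ + n₂ − 2 = 66
Two-sided p-value ≈ 0.0737
Since p ≈ 0.0737 > α = 0.02, fail to reject H0; the evidence is not statistically significant.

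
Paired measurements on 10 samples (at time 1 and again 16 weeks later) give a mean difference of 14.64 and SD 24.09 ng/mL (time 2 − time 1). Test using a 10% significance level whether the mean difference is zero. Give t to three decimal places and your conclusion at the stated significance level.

t = 1.922; reject H0

H0: μ_d = 0; H1: μ_d ≠ 0 (paired t-test on the differences, two-sided).
t = d̄/(s_d/√n) = 14.64/(24.09/√10) = 1.922
df = n − 1 = 9
Two-sided p-value ≈ 0.0868
Since p ≈ 0.0868 < α = 0.1, reject H0; the data support H1.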